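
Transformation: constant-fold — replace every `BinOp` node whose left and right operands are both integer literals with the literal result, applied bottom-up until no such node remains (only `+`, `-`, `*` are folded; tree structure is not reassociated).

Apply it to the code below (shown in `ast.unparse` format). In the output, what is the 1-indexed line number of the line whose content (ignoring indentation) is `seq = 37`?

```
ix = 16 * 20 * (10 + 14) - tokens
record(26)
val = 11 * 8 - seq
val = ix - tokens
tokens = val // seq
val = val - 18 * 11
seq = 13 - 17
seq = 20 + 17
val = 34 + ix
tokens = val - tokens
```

Transformed code:
ix = 7680 - tokens
record(26)
val = 88 - seq
val = ix - tokens
tokens = val // seq
val = val - 198
seq = -4
seq = 37
val = 34 + ix
tokens = val - tokens

8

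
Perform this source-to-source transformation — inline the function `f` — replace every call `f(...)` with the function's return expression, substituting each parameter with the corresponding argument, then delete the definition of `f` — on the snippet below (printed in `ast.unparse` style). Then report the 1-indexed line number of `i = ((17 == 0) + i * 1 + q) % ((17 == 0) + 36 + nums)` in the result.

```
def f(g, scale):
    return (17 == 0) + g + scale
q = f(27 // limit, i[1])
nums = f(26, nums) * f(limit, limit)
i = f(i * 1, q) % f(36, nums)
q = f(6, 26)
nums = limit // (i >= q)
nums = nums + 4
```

Transformed code:
q = (17 == 0) + 27 // limit + i[1]
nums = ((17 == 0) + 26 + nums) * ((17 == 0) + limit + limit)
i = ((17 == 0) + i * 1 + q) % ((17 == 0) + 36 + nums)
q = (17 == 0) + 6 + 26
nums = limit // (i >= q)
nums = nums + 4

3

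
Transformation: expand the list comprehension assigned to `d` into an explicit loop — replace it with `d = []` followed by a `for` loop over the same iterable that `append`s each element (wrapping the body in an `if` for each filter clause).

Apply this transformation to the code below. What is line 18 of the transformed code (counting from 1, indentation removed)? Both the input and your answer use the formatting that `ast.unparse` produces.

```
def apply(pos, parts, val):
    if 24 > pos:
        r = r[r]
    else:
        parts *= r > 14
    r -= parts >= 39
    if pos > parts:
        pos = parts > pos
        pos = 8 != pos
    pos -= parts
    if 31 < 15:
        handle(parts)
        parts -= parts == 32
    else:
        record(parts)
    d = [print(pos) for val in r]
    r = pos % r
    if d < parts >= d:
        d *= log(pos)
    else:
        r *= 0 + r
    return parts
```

d.append(print(pos))

Transformed code:
def apply(pos, parts, val):
    if 24 > pos:
        r = r[r]
    else:
        parts *= r > 14
    r -= parts >= 39
    if pos > parts:
        pos = parts > pos
        pos = 8 != pos
    pos -= parts
    if 31 < 15:
        handle(parts)
        parts -= parts == 32
    else:
        record(parts)
    d = []
    for val in r:
        d.append(print(pos))
    r = pos % r
    if d < parts >= d:
        d *= log(pos)
    else:
        r *= 0 + r
    return parts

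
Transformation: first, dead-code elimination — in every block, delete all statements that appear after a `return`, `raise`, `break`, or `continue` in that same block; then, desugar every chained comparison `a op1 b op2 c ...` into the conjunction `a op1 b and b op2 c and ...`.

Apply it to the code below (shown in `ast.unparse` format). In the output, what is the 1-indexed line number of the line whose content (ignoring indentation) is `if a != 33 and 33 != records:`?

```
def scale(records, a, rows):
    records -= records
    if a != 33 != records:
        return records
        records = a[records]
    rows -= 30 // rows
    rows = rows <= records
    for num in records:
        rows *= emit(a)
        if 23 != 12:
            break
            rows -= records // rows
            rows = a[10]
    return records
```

3

Transformed code:
def scale(records, a, rows):
    records -= records
    if a != 33 and 33 != records:
        return records
    rows -= 30 // rows
    rows = rows <= records
    for num in records:
        rows *= emit(a)
        if 23 != 12:
            break
    return records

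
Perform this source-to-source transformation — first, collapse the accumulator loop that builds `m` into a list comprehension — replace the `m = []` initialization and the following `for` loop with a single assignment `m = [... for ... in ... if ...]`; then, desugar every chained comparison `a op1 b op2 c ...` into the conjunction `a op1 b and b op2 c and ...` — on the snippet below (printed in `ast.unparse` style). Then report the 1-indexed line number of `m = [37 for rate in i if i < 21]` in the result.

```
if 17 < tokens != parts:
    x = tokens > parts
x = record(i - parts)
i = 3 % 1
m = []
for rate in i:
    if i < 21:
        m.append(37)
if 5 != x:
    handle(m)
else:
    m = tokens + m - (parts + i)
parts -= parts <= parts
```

Transformed code:
if 17 < tokens and tokens != parts:
    x = tokens > parts
x = record(i - parts)
i = 3 % 1
m = [37 for rate in i if i < 21]
if 5 != x:
    handle(m)
else:
    m = tokens + m - (parts + i)
parts -= parts <= parts

5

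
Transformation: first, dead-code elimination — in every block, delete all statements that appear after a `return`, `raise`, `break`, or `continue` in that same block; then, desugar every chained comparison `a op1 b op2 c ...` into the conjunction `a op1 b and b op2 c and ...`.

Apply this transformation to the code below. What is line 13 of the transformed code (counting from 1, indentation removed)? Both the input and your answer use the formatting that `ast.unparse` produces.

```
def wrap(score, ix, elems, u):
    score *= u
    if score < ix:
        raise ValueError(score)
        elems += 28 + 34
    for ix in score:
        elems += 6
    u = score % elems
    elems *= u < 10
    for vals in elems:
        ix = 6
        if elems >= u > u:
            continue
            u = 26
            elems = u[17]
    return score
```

return score

Transformed code:
def wrap(score, ix, elems, u):
    score *= u
    if score < ix:
        raise ValueError(score)
    for ix in score:
        elems += 6
    u = score % elems
    elems *= u < 10
    for vals in elems:
        ix = 6
        if elems >= u and u > u:
            continue
    return score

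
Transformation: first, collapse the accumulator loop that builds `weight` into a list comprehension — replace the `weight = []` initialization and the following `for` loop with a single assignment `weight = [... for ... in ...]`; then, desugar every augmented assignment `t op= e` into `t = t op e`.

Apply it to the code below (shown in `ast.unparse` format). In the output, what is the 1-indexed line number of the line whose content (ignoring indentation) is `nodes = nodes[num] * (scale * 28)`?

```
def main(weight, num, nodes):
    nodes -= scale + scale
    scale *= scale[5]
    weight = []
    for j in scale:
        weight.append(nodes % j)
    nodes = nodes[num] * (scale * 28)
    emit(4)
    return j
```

5

Transformed code:
def main(weight, num, nodes):
    nodes = nodes - (scale + scale)
    scale = scale * scale[5]
    weight = [nodes % j for j in scale]
    nodes = nodes[num] * (scale * 28)
    emit(4)
    return j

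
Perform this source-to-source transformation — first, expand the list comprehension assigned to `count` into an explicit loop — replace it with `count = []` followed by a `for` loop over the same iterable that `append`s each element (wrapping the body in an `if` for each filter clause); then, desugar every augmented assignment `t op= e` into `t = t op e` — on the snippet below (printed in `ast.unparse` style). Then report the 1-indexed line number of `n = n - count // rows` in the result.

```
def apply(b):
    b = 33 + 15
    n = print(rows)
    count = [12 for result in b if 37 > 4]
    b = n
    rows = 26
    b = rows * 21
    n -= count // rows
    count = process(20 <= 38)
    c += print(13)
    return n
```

Transformed code:
def apply(b):
    b = 33 + 15
    n = print(rows)
    count = []
    for result in b:
        if 37 > 4:
            count.append(12)
    b = n
    rows = 26
    b = rows * 21
    n = n - count // rows
    count = process(20 <= 38)
    c = c + print(13)
    return n

11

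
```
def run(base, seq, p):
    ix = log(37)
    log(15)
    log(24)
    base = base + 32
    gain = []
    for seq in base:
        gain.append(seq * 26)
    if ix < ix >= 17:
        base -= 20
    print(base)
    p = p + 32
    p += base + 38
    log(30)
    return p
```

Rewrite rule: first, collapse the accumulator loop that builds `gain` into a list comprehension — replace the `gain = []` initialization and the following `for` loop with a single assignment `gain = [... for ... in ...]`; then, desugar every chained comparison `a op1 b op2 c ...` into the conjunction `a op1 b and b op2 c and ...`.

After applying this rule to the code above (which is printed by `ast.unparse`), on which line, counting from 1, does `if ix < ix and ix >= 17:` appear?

7

Transformed code:
def run(base, seq, p):
    ix = log(37)
    log(15)
    log(24)
    base = base + 32
    gain = [seq * 26 for seq in base]
    if ix < ix and ix >= 17:
        base -= 20
    print(base)
    p = p + 32
    p += base + 38
    log(30)
    return p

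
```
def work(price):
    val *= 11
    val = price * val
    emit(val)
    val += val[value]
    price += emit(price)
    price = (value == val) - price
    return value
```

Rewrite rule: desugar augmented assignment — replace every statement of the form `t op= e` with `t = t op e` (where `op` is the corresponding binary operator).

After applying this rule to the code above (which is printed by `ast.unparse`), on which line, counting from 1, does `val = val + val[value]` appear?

Transformed code:
def work(price):
    val = val * 11
    val = price * val
    emit(val)
    val = val + val[value]
    price = price + emit(price)
    price = (value == val) - price
    return value

5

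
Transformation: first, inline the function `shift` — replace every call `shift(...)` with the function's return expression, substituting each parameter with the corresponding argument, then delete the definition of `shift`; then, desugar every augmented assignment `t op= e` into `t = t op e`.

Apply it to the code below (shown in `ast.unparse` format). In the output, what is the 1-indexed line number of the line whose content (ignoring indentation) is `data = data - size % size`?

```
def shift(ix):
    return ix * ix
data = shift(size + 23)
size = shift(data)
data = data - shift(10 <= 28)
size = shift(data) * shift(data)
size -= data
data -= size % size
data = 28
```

6

Transformed code:
data = (size + 23) * (size + 23)
size = data * data
data = data - (10 <= 28) * (10 <= 28)
size = data * data * (data * data)
size = size - data
data = data - size % size
data = 28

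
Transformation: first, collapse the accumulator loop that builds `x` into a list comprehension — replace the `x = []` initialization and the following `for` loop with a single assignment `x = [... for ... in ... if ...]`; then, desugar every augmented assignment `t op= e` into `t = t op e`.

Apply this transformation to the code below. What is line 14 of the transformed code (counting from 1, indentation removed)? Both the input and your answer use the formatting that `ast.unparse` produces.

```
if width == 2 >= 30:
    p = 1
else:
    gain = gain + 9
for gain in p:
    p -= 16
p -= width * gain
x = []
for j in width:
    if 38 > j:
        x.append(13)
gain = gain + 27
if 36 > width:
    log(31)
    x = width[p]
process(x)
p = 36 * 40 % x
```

p = 36 * 40 % x

Transformed code:
if width == 2 >= 30:
    p = 1
else:
    gain = gain + 9
for gain in p:
    p = p - 16
p = p - width * gain
x = [13 for j in width if 38 > j]
gain = gain + 27
if 36 > width:
    log(31)
    x = width[p]
process(x)
p = 36 * 40 % x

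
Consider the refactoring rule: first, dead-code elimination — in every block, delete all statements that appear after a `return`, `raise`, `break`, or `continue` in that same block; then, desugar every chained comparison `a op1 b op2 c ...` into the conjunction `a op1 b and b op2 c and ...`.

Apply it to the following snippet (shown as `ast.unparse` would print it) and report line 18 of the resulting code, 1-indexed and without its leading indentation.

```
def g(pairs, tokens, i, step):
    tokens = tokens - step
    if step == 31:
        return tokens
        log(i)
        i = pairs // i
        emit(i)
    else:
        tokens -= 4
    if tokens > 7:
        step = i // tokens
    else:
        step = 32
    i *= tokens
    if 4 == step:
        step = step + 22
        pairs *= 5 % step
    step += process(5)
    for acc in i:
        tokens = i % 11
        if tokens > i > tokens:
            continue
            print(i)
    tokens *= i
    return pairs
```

if tokens > i and i > tokens:

Transformed code:
def g(pairs, tokens, i, step):
    tokens = tokens - step
    if step == 31:
        return tokens
    else:
        tokens -= 4
    if tokens > 7:
        step = i // tokens
    else:
        step = 32
    i *= tokens
    if 4 == step:
        step = step + 22
        pairs *= 5 % step
    step += process(5)
    for acc in i:
        tokens = i % 11
        if tokens > i and i > tokens:
            continue
    tokens *= i
    return pairs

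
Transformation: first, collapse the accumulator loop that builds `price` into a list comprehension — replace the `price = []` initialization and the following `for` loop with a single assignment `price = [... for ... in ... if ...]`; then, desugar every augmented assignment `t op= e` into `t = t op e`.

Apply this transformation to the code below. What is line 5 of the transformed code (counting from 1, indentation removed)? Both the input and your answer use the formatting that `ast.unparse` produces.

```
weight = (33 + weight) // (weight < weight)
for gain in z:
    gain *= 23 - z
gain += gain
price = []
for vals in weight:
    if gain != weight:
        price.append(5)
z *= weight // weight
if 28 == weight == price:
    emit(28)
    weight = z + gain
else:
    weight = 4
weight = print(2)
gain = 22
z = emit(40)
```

price = [5 for vals in weight if gain != weight]

Transformed code:
weight = (33 + weight) // (weight < weight)
for gain in z:
    gain = gain * (23 - z)
gain = gain + gain
price = [5 for vals in weight if gain != weight]
z = z * (weight // weight)
if 28 == weight == price:
    emit(28)
    weight = z + gain
else:
    weight = 4
weight = print(2)
gain = 22
z = emit(40)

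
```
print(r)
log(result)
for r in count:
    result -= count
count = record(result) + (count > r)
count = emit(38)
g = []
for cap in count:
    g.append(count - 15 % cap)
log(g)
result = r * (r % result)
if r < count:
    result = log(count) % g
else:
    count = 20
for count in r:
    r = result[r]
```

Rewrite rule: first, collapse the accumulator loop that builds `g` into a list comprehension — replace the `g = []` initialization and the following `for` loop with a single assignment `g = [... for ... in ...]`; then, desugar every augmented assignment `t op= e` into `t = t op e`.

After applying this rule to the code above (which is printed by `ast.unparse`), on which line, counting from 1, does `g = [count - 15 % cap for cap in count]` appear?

Transformed code:
print(r)
log(result)
for r in count:
    result = result - count
count = record(result) + (count > r)
count = emit(38)
g = [count - 15 % cap for cap in count]
log(g)
result = r * (r % result)
if r < count:
    result = log(count) % g
else:
    count = 20
for count in r:
    r = result[r]

7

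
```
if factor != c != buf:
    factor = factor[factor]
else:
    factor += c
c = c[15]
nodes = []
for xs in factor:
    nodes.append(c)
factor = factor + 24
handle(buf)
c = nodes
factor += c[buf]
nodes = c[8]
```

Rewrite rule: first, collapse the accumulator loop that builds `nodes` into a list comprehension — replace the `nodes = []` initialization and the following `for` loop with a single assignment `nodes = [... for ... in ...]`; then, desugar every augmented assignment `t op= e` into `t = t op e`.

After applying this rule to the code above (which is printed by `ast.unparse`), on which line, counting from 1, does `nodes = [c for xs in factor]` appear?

Transformed code:
if factor != c != buf:
    factor = factor[factor]
else:
    factor = factor + c
c = c[15]
nodes = [c for xs in factor]
factor = factor + 24
handle(buf)
c = nodes
factor = factor + c[buf]
nodes = c[8]

6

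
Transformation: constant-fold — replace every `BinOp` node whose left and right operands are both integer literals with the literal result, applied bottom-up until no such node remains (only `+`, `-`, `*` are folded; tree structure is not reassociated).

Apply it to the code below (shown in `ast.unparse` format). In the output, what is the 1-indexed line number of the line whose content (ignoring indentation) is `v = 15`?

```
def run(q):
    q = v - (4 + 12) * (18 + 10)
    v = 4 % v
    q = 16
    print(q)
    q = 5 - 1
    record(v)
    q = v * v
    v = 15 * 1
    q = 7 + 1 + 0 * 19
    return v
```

9

Transformed code:
def run(q):
    q = v - 448
    v = 4 % v
    q = 16
    print(q)
    q = 4
    record(v)
    q = v * v
    v = 15
    q = 8
    return v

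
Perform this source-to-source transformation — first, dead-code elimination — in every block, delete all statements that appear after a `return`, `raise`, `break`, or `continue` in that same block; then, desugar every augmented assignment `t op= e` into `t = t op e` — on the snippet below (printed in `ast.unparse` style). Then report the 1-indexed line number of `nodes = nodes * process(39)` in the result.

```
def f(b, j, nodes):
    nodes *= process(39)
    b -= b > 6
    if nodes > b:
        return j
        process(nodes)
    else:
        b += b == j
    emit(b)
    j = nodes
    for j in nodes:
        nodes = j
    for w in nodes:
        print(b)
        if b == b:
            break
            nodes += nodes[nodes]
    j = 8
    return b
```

2

Transformed code:
def f(b, j, nodes):
    nodes = nodes * process(39)
    b = b - (b > 6)
    if nodes > b:
        return j
    else:
        b = b + (b == j)
    emit(b)
    j = nodes
    for j in nodes:
        nodes = j
    for w in nodes:
        print(b)
        if b == b:
            break
    j = 8
    return b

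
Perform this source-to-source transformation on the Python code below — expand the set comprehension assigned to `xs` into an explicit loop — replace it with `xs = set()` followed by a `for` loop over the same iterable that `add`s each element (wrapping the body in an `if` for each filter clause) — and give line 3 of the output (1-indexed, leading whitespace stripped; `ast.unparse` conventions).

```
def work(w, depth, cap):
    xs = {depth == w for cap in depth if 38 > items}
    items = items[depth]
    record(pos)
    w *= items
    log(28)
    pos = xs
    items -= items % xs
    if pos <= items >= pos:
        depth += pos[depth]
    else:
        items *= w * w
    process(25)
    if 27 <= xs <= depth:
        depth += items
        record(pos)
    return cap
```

for cap in depth:

Transformed code:
def work(w, depth, cap):
    xs = set()
    for cap in depth:
        if 38 > items:
            xs.add(depth == w)
    items = items[depth]
    record(pos)
    w *= items
    log(28)
    pos = xs
    items -= items % xs
    if pos <= items >= pos:
        depth += pos[depth]
    else:
        items *= w * w
    process(25)
    if 27 <= xs <= depth:
        depth += items
        record(pos)
    return cap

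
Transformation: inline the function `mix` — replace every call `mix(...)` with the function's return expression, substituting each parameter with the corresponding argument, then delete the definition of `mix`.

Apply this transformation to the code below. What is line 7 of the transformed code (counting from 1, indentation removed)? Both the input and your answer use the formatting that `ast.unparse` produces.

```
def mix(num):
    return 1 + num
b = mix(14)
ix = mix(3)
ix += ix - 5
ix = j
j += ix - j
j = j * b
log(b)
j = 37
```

Transformed code:
b = 1 + 14
ix = 1 + 3
ix += ix - 5
ix = j
j += ix - j
j = j * b
log(b)
j = 37

log(b)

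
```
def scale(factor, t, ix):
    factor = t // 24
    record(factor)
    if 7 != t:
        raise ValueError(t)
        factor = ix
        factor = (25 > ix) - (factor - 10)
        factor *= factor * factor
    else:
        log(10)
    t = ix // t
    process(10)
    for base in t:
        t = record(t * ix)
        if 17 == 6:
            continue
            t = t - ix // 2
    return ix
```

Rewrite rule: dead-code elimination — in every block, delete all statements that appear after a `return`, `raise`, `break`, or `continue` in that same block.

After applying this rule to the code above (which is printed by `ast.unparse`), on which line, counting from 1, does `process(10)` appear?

9

Transformed code:
def scale(factor, t, ix):
    factor = t // 24
    record(factor)
    if 7 != t:
        raise ValueError(t)
    else:
        log(10)
    t = ix // t
    process(10)
    for base in t:
        t = record(t * ix)
        if 17 == 6:
            continue
    return ix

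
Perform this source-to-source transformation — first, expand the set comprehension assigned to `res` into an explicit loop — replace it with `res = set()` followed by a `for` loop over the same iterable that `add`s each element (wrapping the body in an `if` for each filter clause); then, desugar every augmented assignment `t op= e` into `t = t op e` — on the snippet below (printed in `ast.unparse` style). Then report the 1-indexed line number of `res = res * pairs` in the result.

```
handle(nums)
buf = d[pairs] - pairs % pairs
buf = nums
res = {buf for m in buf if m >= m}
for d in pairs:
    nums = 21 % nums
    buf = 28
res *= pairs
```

11

Transformed code:
handle(nums)
buf = d[pairs] - pairs % pairs
buf = nums
res = set()
for m in buf:
    if m >= m:
        res.add(buf)
for d in pairs:
    nums = 21 % nums
    buf = 28
res = res * pairs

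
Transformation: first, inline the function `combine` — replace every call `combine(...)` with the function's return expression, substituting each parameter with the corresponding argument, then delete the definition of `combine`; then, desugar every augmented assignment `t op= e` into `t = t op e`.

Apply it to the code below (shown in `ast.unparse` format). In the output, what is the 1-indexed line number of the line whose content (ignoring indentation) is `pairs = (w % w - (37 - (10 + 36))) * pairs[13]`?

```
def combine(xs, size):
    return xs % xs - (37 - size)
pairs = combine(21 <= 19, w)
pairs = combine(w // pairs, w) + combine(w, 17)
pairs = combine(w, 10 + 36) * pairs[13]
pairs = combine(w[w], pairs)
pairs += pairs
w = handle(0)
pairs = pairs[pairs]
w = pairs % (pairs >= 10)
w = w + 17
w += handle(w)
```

3

Transformed code:
pairs = (21 <= 19) % (21 <= 19) - (37 - w)
pairs = w // pairs % (w // pairs) - (37 - w) + (w % w - (37 - 17))
pairs = (w % w - (37 - (10 + 36))) * pairs[13]
pairs = w[w] % w[w] - (37 - pairs)
pairs = pairs + pairs
w = handle(0)
pairs = pairs[pairs]
w = pairs % (pairs >= 10)
w = w + 17
w = w + handle(w)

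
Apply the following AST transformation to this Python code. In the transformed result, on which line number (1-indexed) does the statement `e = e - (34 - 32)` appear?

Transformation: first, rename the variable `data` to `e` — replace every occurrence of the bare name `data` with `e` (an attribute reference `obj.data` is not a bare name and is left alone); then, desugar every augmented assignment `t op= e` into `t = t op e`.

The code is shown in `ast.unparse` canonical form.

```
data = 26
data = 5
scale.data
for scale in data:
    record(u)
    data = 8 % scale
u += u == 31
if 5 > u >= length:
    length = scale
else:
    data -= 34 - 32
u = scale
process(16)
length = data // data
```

11

Transformed code:
e = 26
e = 5
scale.data
for scale in e:
    record(u)
    e = 8 % scale
u = u + (u == 31)
if 5 > u >= length:
    length = scale
else:
    e = e - (34 - 32)
u = scale
process(16)
length = e // e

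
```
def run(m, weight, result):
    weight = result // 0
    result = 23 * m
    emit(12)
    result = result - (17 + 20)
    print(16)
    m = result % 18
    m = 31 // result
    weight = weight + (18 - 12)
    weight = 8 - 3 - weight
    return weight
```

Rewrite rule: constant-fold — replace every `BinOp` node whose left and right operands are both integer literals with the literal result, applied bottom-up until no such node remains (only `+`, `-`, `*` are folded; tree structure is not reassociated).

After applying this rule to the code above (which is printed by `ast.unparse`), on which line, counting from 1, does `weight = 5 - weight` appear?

10

Transformed code:
def run(m, weight, result):
    weight = result // 0
    result = 23 * m
    emit(12)
    result = result - 37
    print(16)
    m = result % 18
    m = 31 // result
    weight = weight + 6
    weight = 5 - weight
    return weight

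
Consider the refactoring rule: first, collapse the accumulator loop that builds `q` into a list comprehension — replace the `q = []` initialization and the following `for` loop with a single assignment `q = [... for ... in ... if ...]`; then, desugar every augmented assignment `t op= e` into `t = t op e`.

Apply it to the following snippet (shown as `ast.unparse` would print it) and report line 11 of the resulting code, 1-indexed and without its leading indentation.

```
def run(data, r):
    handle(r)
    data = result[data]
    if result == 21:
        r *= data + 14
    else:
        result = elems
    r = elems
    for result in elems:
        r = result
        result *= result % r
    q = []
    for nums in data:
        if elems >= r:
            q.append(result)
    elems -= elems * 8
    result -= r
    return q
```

result = result * (result % r)

Transformed code:
def run(data, r):
    handle(r)
    data = result[data]
    if result == 21:
        r = r * (data + 14)
    else:
        result = elems
    r = elems
    for result in elems:
        r = result
        result = result * (result % r)
    q = [result for nums in data if elems >= r]
    elems = elems - elems * 8
    result = result - r
    return q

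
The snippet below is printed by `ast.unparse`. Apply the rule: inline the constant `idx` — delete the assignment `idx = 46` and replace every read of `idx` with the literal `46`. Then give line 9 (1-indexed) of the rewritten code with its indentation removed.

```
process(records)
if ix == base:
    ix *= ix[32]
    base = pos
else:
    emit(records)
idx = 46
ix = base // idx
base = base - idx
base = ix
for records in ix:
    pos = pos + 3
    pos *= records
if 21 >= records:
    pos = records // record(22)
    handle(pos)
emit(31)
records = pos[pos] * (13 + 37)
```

base = ix

Transformed code:
process(records)
if ix == base:
    ix *= ix[32]
    base = pos
else:
    emit(records)
ix = base // 46
base = base - 46
base = ix
for records in ix:
    pos = pos + 3
    pos *= records
if 21 >= records:
    pos = records // record(22)
    handle(pos)
emit(31)
records = pos[pos] * (13 + 37)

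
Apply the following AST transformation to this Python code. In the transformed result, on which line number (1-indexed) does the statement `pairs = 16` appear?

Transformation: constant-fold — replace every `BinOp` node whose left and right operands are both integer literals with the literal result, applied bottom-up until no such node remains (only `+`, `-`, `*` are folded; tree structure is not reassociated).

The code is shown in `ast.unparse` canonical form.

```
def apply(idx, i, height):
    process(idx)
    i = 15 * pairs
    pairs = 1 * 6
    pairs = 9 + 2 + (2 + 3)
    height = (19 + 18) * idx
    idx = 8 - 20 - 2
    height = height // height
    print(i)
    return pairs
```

Transformed code:
def apply(idx, i, height):
    process(idx)
    i = 15 * pairs
    pairs = 6
    pairs = 16
    height = 37 * idx
    idx = -14
    height = height // height
    print(i)
    return pairs

5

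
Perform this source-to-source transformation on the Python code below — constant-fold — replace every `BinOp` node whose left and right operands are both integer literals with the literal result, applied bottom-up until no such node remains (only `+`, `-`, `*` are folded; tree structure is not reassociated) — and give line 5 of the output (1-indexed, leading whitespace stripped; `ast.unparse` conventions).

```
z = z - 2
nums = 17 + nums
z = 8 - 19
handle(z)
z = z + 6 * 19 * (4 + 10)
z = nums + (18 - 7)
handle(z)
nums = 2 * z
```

Transformed code:
z = z - 2
nums = 17 + nums
z = -11
handle(z)
z = z + 1596
z = nums + 11
handle(z)
nums = 2 * z

z = z + 1596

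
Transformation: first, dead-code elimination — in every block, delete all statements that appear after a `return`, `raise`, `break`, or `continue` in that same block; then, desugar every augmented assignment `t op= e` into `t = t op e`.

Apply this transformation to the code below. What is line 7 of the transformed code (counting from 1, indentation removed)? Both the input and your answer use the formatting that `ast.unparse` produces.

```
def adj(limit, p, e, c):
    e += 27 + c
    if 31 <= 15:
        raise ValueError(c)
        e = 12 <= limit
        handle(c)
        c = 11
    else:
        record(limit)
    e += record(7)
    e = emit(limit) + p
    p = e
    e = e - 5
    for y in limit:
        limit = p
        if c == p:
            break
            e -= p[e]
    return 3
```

Transformed code:
def adj(limit, p, e, c):
    e = e + (27 + c)
    if 31 <= 15:
        raise ValueError(c)
    else:
        record(limit)
    e = e + record(7)
    e = emit(limit) + p
    p = e
    e = e - 5
    for y in limit:
        limit = p
        if c == p:
            break
    return 3

e = e + record(7)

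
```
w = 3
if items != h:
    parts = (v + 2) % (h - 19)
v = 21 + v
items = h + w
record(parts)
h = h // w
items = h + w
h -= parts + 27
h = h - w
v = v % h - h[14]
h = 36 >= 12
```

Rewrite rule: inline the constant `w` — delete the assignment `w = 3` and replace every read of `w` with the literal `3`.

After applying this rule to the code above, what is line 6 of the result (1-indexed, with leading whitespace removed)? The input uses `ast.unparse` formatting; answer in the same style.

Transformed code:
if items != h:
    parts = (v + 2) % (h - 19)
v = 21 + v
items = h + 3
record(parts)
h = h // 3
items = h + 3
h -= parts + 27
h = h - 3
v = v % h - h[14]
h = 36 >= 12

h = h // 3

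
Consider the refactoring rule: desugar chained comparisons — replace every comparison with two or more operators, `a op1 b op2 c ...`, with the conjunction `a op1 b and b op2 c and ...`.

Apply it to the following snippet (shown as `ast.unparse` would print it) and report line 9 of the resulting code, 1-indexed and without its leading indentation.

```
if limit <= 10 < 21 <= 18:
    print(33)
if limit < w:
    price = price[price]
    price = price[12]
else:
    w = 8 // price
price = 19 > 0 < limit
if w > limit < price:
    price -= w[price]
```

if w > limit and limit < price:

Transformed code:
if limit <= 10 and 10 < 21 and (21 <= 18):
    print(33)
if limit < w:
    price = price[price]
    price = price[12]
else:
    w = 8 // price
price = 19 > 0 and 0 < limit
if w > limit and limit < price:
    price -= w[price]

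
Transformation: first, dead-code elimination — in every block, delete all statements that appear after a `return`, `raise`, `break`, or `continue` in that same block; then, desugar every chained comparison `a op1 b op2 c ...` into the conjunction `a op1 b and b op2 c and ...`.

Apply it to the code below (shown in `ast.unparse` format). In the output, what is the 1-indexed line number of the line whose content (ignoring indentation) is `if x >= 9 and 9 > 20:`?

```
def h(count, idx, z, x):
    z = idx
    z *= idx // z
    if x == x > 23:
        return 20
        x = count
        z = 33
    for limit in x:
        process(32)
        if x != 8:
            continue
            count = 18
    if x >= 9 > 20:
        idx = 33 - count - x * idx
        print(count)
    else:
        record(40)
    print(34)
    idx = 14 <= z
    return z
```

Transformed code:
def h(count, idx, z, x):
    z = idx
    z *= idx // z
    if x == x and x > 23:
        return 20
    for limit in x:
        process(32)
        if x != 8:
            continue
    if x >= 9 and 9 > 20:
        idx = 33 - count - x * idx
        print(count)
    else:
        record(40)
    print(34)
    idx = 14 <= z
    return z

10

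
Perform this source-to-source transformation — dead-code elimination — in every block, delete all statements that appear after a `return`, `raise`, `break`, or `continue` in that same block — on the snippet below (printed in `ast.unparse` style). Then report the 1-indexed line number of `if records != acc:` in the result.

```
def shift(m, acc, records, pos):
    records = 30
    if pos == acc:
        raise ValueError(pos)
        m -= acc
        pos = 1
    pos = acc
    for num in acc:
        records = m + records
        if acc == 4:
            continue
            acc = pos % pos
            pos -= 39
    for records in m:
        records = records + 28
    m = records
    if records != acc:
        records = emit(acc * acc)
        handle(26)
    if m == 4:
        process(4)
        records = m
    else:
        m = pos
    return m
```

13

Transformed code:
def shift(m, acc, records, pos):
    records = 30
    if pos == acc:
        raise ValueError(pos)
    pos = acc
    for num in acc:
        records = m + records
        if acc == 4:
            continue
    for records in m:
        records = records + 28
    m = records
    if records != acc:
        records = emit(acc * acc)
        handle(26)
    if m == 4:
        process(4)
        records = m
    else:
        m = pos
    return m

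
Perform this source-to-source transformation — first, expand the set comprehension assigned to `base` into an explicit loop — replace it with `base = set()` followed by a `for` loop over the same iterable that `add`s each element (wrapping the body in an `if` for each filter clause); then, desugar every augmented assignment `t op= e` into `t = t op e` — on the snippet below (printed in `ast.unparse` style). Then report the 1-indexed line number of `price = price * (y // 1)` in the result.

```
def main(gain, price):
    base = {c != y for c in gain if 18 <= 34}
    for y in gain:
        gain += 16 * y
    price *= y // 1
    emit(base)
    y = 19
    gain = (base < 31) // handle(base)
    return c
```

8

Transformed code:
def main(gain, price):
    base = set()
    for c in gain:
        if 18 <= 34:
            base.add(c != y)
    for y in gain:
        gain = gain + 16 * y
    price = price * (y // 1)
    emit(base)
    y = 19
    gain = (base < 31) // handle(base)
    return c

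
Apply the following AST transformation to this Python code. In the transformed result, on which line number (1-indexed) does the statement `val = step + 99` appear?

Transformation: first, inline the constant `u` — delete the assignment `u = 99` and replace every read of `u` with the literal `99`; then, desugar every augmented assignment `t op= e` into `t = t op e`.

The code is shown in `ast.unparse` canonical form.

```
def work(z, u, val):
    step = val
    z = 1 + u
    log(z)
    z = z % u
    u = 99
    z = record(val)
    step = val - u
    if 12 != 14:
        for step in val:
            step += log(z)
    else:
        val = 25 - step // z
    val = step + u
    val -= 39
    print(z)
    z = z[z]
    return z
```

Transformed code:
def work(z, u, val):
    step = val
    z = 1 + 99
    log(z)
    z = z % 99
    z = record(val)
    step = val - 99
    if 12 != 14:
        for step in val:
            step = step + log(z)
    else:
        val = 25 - step // z
    val = step + 99
    val = val - 39
    print(z)
    z = z[z]
    return z

13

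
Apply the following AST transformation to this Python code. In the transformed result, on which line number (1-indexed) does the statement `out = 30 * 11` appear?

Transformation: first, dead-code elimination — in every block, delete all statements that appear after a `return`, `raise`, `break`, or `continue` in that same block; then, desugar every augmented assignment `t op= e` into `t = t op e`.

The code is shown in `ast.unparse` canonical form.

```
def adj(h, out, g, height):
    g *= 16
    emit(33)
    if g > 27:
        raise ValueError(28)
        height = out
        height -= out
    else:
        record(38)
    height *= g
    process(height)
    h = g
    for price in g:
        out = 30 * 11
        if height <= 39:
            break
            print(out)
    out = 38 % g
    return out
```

Transformed code:
def adj(h, out, g, height):
    g = g * 16
    emit(33)
    if g > 27:
        raise ValueError(28)
    else:
        record(38)
    height = height * g
    process(height)
    h = g
    for price in g:
        out = 30 * 11
        if height <= 39:
            break
    out = 38 % g
    return out

12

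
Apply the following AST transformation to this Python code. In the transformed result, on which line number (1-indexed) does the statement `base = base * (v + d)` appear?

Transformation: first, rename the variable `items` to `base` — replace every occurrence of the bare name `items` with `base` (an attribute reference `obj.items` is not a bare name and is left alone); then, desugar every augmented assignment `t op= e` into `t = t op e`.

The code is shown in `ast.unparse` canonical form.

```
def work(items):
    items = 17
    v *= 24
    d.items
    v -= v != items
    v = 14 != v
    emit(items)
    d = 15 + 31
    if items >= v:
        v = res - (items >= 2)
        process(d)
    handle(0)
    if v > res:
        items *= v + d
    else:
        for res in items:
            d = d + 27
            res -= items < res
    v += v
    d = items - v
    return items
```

Transformed code:
def work(base):
    base = 17
    v = v * 24
    d.items
    v = v - (v != base)
    v = 14 != v
    emit(base)
    d = 15 + 31
    if base >= v:
        v = res - (base >= 2)
        process(d)
    handle(0)
    if v > res:
        base = base * (v + d)
    else:
        for res in base:
            d = d + 27
            res = res - (base < res)
    v = v + v
    d = base - v
    return base

14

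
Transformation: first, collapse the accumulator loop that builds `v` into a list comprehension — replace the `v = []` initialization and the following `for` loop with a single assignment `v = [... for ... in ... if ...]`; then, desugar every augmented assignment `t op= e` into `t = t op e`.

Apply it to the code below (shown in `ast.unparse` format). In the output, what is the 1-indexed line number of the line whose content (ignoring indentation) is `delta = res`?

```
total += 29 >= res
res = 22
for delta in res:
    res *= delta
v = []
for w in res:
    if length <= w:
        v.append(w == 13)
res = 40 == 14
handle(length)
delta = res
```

Transformed code:
total = total + (29 >= res)
res = 22
for delta in res:
    res = res * delta
v = [w == 13 for w in res if length <= w]
res = 40 == 14
handle(length)
delta = res

8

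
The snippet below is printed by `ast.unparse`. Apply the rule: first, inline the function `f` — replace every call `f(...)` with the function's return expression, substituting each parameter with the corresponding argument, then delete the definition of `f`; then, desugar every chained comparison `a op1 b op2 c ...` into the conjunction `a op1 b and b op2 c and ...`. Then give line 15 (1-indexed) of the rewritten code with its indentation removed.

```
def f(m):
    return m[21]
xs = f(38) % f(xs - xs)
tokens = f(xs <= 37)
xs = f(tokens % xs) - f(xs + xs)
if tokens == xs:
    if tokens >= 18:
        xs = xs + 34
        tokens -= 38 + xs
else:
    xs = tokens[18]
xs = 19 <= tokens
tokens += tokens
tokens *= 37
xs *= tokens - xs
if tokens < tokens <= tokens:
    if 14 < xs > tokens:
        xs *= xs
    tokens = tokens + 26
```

Transformed code:
xs = 38[21] % (xs - xs)[21]
tokens = (xs <= 37)[21]
xs = (tokens % xs)[21] - (xs + xs)[21]
if tokens == xs:
    if tokens >= 18:
        xs = xs + 34
        tokens -= 38 + xs
else:
    xs = tokens[18]
xs = 19 <= tokens
tokens += tokens
tokens *= 37
xs *= tokens - xs
if tokens < tokens and tokens <= tokens:
    if 14 < xs and xs > tokens:
        xs *= xs
    tokens = tokens + 26

if 14 < xs and xs > tokens: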